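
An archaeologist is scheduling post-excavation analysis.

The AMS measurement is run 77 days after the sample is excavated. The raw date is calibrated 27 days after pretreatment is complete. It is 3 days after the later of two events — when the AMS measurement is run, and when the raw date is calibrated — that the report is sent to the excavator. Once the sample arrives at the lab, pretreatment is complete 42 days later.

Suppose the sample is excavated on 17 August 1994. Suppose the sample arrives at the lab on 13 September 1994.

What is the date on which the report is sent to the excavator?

The sample is excavated: Aug 17, 1994.
The AMS measurement is run: Aug 17, 1994 + 77 days = Nov 2, 1994.
The sample arrives at the lab: Sep 13, 1994.
Pretreatment is complete: Sep 13, 1994 + 42 days = Oct 25, 1994.
The raw date is calibrated: Oct 25, 1994 + 27 days = Nov 21, 1994.
Both prerequisites met — the AMS measurement is run (Nov 2, 1994), the raw date is calibrated (Nov 21, 1994); the later is Nov 21, 1994.
The report is sent to the excavator: Nov 21, 1994 + 3 days = Nov 24, 1994.

24 November 1994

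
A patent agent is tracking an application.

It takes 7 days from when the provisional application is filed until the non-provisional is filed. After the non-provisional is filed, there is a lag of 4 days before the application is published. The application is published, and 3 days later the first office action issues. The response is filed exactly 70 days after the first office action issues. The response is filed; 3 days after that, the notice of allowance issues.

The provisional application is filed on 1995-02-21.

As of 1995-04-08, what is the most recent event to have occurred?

The first office action issues

The provisional application is filed: Feb 21, 1995.
The non-provisional is filed: Feb 21, 1995 + 7 days = Feb 28, 1995.
The application is published: Feb 28, 1995 + 4 days = Mar 4, 1995.
The first office action issues: Mar 4, 1995 + 3 days = Mar 7, 1995.
The response is filed: Mar 7, 1995 + 70 days = May 16, 1995.
The notice of allowance issues: May 16, 1995 + 3 days = May 19, 1995.
Apr 8, 1995 falls between when the first office action issues (Mar 7, 1995) and when the response is filed (May 16, 1995).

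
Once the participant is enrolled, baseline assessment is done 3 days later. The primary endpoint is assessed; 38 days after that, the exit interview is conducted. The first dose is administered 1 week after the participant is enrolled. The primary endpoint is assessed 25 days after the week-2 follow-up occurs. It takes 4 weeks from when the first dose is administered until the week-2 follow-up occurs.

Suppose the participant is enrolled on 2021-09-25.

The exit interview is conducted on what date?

2022-01-01

The participant is enrolled: Sep 25, 2021.
The first dose is administered: Sep 25, 2021 + 1 week = Oct 2, 2021.
The week-2 follow-up occurs: Oct 2, 2021 + 4 weeks = Oct 30, 2021.
The primary endpoint is assessed: Oct 30, 2021 + 25 days = Nov 24, 2021.
The exit interview is conducted: Nov 24, 2021 + 38 days = Jan 1, 2022.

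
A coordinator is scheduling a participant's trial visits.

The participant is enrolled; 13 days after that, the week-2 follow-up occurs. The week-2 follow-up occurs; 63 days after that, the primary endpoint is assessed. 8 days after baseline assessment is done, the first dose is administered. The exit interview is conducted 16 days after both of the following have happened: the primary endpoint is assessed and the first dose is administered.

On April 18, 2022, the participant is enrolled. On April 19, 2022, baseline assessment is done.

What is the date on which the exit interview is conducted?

July 19, 2022

The participant is enrolled: Apr 18, 2022.
The week-2 follow-up occurs: Apr 18, 2022 + 13 days = May 1, 2022.
The primary endpoint is assessed: May 1, 2022 + 63 days = Jul 3, 2022.
Baseline assessment is done: Apr 19, 2022.
The first dose is administered: Apr 19, 2022 + 8 days = Apr 27, 2022.
Both prerequisites met — the primary endpoint is assessed (Jul 3, 2022), the first dose is administered (Apr 27, 2022); the later is Jul 3, 2022.
The exit interview is conducted: Jul 3, 2022 + 16 days = Jul 19, 2022.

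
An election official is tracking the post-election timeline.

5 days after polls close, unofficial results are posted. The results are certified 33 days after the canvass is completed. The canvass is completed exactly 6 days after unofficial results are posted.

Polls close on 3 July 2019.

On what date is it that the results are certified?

16 August 2019

Polls close: Jul 3, 2019.
Unofficial results are posted: Jul 3, 2019 + 5 days = Jul 8, 2019.
The canvass is completed: Jul 8, 2019 + 6 days = Jul 14, 2019.
The results are certified: Jul 14, 2019 + 33 days = Aug 16, 2019.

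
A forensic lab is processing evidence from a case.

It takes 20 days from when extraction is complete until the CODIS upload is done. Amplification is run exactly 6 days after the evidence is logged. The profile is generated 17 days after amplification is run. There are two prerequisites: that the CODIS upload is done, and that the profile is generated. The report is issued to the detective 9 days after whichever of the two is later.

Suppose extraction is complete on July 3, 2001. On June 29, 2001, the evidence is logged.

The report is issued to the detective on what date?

August 1, 2001

Extraction is complete: Jul 3, 2001.
The CODIS upload is done: Jul 3, 2001 + 20 days = Jul 23, 2001.
The evidence is logged: Jun 29, 2001.
Amplification is run: Jun 29, 2001 + 6 days = Jul 5, 2001.
The profile is generated: Jul 5, 2001 + 17 days = Jul 22, 2001.
Both prerequisites met — the CODIS upload is done (Jul 23, 2001), the profile is generated (Jul 22, 2001); the later is Jul 23, 2001.
The report is issued to the detective: Jul 23, 2001 + 9 days = Aug 1, 2001.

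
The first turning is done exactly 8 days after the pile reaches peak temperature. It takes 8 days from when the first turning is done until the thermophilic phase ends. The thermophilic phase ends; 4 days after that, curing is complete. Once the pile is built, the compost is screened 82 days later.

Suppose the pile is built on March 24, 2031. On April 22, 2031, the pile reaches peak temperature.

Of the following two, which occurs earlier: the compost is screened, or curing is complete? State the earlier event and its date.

The pile is built: Mar 24, 2031.
The compost is screened: Mar 24, 2031 + 82 days = Jun 14, 2031.
The pile reaches peak temperature: Apr 22, 2031.
The first turning is done: Apr 22, 2031 + 8 days = Apr 30, 2031.
The thermophilic phase ends: Apr 30, 2031 + 8 days = May 8, 2031.
Curing is complete: May 8, 2031 + 4 days = May 12, 2031.
Comparing: the compost is screened on Jun 14, 2031 vs curing is complete on May 12, 2031. Earlier: curing is complete.

Curing is complete — May 12, 2031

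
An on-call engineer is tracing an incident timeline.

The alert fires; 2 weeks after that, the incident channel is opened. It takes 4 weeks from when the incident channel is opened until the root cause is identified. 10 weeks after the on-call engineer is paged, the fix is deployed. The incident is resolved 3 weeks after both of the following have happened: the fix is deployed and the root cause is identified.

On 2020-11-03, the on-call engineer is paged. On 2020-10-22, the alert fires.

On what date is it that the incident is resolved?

The on-call engineer is paged: Nov 3, 2020.
The fix is deployed: Nov 3, 2020 + 10 weeks = Jan 12, 2021.
The alert fires: Oct 22, 2020.
The incident channel is opened: Oct 22, 2020 + 2 weeks = Nov 5, 2020.
The root cause is identified: Nov 5, 2020 + 4 weeks = Dec 3, 2020.
Both prerequisites met — the fix is deployed (Jan 12, 2021), the root cause is identified (Dec 3, 2020); the later is Jan 12, 2021.
The incident is resolved: Jan 12, 2021 + 3 weeks = Feb 2, 2021.

2021-02-02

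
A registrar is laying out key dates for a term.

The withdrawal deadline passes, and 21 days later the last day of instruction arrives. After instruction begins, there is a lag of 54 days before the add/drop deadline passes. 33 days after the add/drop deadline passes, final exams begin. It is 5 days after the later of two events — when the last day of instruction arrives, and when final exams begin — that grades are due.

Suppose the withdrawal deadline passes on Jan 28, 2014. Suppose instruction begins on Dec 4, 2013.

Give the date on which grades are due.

The withdrawal deadline passes: Jan 28, 2014.
The last day of instruction arrives: Jan 28, 2014 + 21 days = Feb 18, 2014.
Instruction begins: Dec 4, 2013.
The add/drop deadline passes: Dec 4, 2013 + 54 days = Jan 27, 2014.
Final exams begin: Jan 27, 2014 + 33 days = Mar 1, 2014.
Both prerequisites met — the last day of instruction arrives (Feb 18, 2014), final exams begin (Mar 1, 2014); the later is Mar 1, 2014.
Grades are due: Mar 1, 2014 + 5 days = Mar 6, 2014.

Mar 6, 2014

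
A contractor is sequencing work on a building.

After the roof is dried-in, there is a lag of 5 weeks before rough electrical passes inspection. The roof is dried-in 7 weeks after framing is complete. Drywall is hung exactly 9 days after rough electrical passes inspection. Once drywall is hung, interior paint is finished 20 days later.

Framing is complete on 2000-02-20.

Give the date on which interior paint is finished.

Framing is complete: Feb 20, 2000.
The roof is dried-in: Feb 20, 2000 + 7 weeks = Apr 9, 2000.
Rough electrical passes inspection: Apr 9, 2000 + 5 weeks = May 14, 2000.
Drywall is hung: May 14, 2000 + 9 days = May 23, 2000.
Interior paint is finished: May 23, 2000 + 20 days = Jun 12, 2000.

2000-06-12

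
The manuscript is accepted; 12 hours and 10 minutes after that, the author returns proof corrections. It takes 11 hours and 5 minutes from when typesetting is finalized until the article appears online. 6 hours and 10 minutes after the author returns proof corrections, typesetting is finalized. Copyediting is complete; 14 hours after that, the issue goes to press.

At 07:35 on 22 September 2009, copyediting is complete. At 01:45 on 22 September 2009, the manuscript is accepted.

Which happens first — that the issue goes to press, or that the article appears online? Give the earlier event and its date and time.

Copyediting is complete: 07:35 Sep 22, 2009.
The issue goes to press: 07:35 Sep 22, 2009 + 14h = 21:35 Sep 22, 2009.
The manuscript is accepted: 01:45 Sep 22, 2009.
The author returns proof corrections: 01:45 Sep 22, 2009 + 12h10m = 13:55 Sep 22, 2009.
Typesetting is finalized: 13:55 Sep 22, 2009 + 6h10m = 20:05 Sep 22, 2009.
The article appears online: 20:05 Sep 22, 2009 + 11h05m = 07:10 Sep 23, 2009.
Comparing: the issue goes to press at 21:35 Sep 22, 2009 vs the article appears online at 07:10 Sep 23, 2009. Earlier: the issue goes to press.

The issue goes to press — 21:35 on 22 September 2009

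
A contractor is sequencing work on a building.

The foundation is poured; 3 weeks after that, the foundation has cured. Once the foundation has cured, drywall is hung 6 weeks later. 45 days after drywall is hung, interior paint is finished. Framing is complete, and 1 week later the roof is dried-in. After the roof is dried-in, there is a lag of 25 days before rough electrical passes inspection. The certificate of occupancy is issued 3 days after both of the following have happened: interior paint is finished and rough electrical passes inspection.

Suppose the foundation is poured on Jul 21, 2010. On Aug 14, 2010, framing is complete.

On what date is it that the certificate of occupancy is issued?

Nov 9, 2010

The foundation is poured: Jul 21, 2010.
The foundation has cured: Jul 21, 2010 + 3 weeks = Aug 11, 2010.
Drywall is hung: Aug 11, 2010 + 6 weeks = Sep 22, 2010.
Interior paint is finished: Sep 22, 2010 + 45 days = Nov 6, 2010.
Framing is complete: Aug 14, 2010.
The roof is dried-in: Aug 14, 2010 + 1 week = Aug 21, 2010.
Rough electrical passes inspection: Aug 21, 2010 + 25 days = Sep 15, 2010.
Both prerequisites met — interior paint is finished (Nov 6, 2010), rough electrical passes inspection (Sep 15, 2010); the later is Nov 6, 2010.
The certificate of occupancy is issued: Nov 6, 2010 + 3 days = Nov 9, 2010.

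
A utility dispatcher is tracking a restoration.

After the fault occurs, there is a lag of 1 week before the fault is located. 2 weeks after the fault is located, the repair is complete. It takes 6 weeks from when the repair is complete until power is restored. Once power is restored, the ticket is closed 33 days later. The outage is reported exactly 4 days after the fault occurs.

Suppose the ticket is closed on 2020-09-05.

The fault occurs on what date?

2020-06-01

The ticket is closed: Sep 5, 2020.
Power is restored: Sep 5, 2020 − 33 days = Aug 3, 2020.
The repair is complete: Aug 3, 2020 − 6 weeks = Jun 22, 2020.
The fault is located: Jun 22, 2020 − 2 weeks = Jun 8, 2020.
The fault occurs: Jun 8, 2020 − 1 week = Jun 1, 2020.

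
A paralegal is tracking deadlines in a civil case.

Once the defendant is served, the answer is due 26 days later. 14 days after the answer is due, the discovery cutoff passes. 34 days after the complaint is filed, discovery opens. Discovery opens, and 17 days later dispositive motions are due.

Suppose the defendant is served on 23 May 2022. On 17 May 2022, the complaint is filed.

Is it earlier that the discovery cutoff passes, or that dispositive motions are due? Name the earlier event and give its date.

The defendant is served: May 23, 2022.
The answer is due: May 23, 2022 + 26 days = Jun 18, 2022.
The discovery cutoff passes: Jun 18, 2022 + 14 days = Jul 2, 2022.
The complaint is filed: May 17, 2022.
Discovery opens: May 17, 2022 + 34 days = Jun 20, 2022.
Dispositive motions are due: Jun 20, 2022 + 17 days = Jul 7, 2022.
Comparing: the discovery cutoff passes on Jul 2, 2022 vs dispositive motions are due on Jul 7, 2022. Earlier: the discovery cutoff passes.

The discovery cutoff passes — 2 July 2022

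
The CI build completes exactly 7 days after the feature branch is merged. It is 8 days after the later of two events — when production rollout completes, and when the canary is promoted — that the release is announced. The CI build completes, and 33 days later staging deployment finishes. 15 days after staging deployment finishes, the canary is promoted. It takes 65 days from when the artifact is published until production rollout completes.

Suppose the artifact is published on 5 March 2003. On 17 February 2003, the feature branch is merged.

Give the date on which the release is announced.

The artifact is published: Mar 5, 2003.
Production rollout completes: Mar 5, 2003 + 65 days = May 9, 2003.
The feature branch is merged: Feb 17, 2003.
The CI build completes: Feb 17, 2003 + 7 days = Feb 24, 2003.
Staging deployment finishes: Feb 24, 2003 + 33 days = Mar 29, 2003.
The canary is promoted: Mar 29, 2003 + 15 days = Apr 13, 2003.
Both prerequisites met — production rollout completes (May 9, 2003), the canary is promoted (Apr 13, 2003); the later is May 9, 2003.
The release is announced: May 9, 2003 + 8 days = May 17, 2003.

17 May 2003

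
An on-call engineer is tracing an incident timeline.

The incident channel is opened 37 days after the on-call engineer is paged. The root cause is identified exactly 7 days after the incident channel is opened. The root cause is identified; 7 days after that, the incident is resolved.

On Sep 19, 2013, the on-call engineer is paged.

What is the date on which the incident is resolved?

The on-call engineer is paged: Sep 19, 2013.
The incident channel is opened: Sep 19, 2013 + 37 days = Oct 26, 2013.
The root cause is identified: Oct 26, 2013 + 7 days = Nov 2, 2013.
The incident is resolved: Nov 2, 2013 + 7 days = Nov 9, 2013.

Nov 9, 2013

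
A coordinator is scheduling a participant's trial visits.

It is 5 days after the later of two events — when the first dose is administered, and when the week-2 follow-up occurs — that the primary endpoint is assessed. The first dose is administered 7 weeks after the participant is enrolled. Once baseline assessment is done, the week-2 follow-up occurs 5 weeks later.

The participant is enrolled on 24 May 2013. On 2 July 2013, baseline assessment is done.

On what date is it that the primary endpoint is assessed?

The participant is enrolled: May 24, 2013.
The first dose is administered: May 24, 2013 + 7 weeks = Jul 12, 2013.
Baseline assessment is done: Jul 2, 2013.
The week-2 follow-up occurs: Jul 2, 2013 + 5 weeks = Aug 6, 2013.
Both prerequisites met — the first dose is administered (Jul 12, 2013), the week-2 follow-up occurs (Aug 6, 2013); the later is Aug 6, 2013.
The primary endpoint is assessed: Aug 6, 2013 + 5 days = Aug 11, 2013.

11 August 2013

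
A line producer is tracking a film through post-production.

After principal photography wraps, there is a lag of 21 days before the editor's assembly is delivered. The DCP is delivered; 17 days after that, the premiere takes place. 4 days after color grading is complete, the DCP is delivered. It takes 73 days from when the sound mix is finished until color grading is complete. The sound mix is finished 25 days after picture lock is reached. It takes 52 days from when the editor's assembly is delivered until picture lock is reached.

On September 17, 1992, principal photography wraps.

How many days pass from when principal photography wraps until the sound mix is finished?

98 days

Causal path: principal photography wraps → the editor's assembly is delivered → picture lock is reached → the sound mix is finished.
Total delay along the path: 21 + 52 + 25 = 98 days.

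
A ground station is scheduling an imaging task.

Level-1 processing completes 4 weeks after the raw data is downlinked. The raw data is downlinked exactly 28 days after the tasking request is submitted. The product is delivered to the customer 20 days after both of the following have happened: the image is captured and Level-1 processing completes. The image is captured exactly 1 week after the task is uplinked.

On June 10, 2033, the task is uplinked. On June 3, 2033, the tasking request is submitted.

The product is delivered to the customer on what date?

The task is uplinked: Jun 10, 2033.
The image is captured: Jun 10, 2033 + 1 week = Jun 17, 2033.
The tasking request is submitted: Jun 3, 2033.
The raw data is downlinked: Jun 3, 2033 + 28 days = Jul 1, 2033.
Level-1 processing completes: Jul 1, 2033 + 4 weeks = Jul 29, 2033.
Both prerequisites met — the image is captured (Jun 17, 2033), Level-1 processing completes (Jul 29, 2033); the later is Jul 29, 2033.
The product is delivered to the customer: Jul 29, 2033 + 20 days = Aug 18, 2033.

August 18, 2033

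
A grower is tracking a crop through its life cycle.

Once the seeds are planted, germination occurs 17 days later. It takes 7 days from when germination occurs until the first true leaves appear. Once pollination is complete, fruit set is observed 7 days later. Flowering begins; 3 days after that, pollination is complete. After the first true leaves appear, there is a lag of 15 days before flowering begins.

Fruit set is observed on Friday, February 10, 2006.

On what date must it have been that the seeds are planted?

Friday, December 23, 2005

Fruit set is observed: Feb 10, 2006.
Pollination is complete: Feb 10, 2006 − 7 days = Feb 3, 2006.
Flowering begins: Feb 3, 2006 − 3 days = Jan 31, 2006.
The first true leaves appear: Jan 31, 2006 − 15 days = Jan 16, 2006.
Germination occurs: Jan 16, 2006 − 7 days = Jan 9, 2006.
The seeds are planted: Jan 9, 2006 − 17 days = Dec 23, 2005.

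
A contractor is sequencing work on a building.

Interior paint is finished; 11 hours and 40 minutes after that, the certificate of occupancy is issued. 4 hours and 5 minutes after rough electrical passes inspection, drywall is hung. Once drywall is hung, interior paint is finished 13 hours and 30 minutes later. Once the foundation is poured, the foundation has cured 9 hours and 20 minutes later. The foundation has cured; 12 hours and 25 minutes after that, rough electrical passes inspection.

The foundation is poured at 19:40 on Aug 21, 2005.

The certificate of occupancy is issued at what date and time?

22:40 on Aug 23, 2005

The foundation is poured: 19:40 Aug 21, 2005.
The foundation has cured: 19:40 Aug 21, 2005 + 9h20m = 05:00 Aug 22, 2005.
Rough electrical passes inspection: 05:00 Aug 22, 2005 + 12h25m = 17:25 Aug 22, 2005.
Drywall is hung: 17:25 Aug 22, 2005 + 4h05m = 21:30 Aug 22, 2005.
Interior paint is finished: 21:30 Aug 22, 2005 + 13h30m = 11:00 Aug 23, 2005.
The certificate of occupancy is issued: 11:00 Aug 23, 2005 + 11h40m = 22:40 Aug 23, 2005.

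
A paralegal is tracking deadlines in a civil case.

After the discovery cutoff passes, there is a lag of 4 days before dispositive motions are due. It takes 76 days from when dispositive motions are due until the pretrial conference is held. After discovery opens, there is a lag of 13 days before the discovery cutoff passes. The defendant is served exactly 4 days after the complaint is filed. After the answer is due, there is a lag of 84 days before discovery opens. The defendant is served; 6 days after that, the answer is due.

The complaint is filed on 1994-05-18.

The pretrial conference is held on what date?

The complaint is filed: May 18, 1994.
The defendant is served: May 18, 1994 + 4 days = May 22, 1994.
The answer is due: May 22, 1994 + 6 days = May 28, 1994.
Discovery opens: May 28, 1994 + 84 days = Aug 20, 1994.
The discovery cutoff passes: Aug 20, 1994 + 13 days = Sep 2, 1994.
Dispositive motions are due: Sep 2, 1994 + 4 days = Sep 6, 1994.
The pretrial conference is held: Sep 6, 1994 + 76 days = Nov 21, 1994.

1994-11-21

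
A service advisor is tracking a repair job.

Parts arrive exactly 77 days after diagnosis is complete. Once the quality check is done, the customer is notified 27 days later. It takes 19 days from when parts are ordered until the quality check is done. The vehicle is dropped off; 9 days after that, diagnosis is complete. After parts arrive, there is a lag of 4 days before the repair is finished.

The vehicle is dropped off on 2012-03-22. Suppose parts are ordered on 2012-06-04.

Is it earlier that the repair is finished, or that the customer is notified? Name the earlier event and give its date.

The repair is finished — 2012-06-20

The vehicle is dropped off: Mar 22, 2012.
Diagnosis is complete: Mar 22, 2012 + 9 days = Mar 31, 2012.
Parts arrive: Mar 31, 2012 + 77 days = Jun 16, 2012.
The repair is finished: Jun 16, 2012 + 4 days = Jun 20, 2012.
Parts are ordered: Jun 4, 2012.
The quality check is done: Jun 4, 2012 + 19 days = Jun 23, 2012.
The customer is notified: Jun 23, 2012 + 27 days = Jul 20, 2012.
Comparing: the repair is finished on Jun 20, 2012 vs the customer is notified on Jul 20, 2012. Earlier: the repair is finished.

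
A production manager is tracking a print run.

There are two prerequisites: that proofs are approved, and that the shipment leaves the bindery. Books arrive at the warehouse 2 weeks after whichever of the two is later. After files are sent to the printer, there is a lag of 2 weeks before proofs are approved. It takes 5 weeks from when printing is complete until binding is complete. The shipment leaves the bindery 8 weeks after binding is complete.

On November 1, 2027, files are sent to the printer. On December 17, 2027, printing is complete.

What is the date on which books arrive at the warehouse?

March 31, 2028

Files are sent to the printer: Nov 1, 2027.
Proofs are approved: Nov 1, 2027 + 2 weeks = Nov 15, 2027.
Printing is complete: Dec 17, 2027.
Binding is complete: Dec 17, 2027 + 5 weeks = Jan 21, 2028.
The shipment leaves the bindery: Jan 21, 2028 + 8 weeks = Mar 17, 2028.
Both prerequisites met — proofs are approved (Nov 15, 2027), the shipment leaves the bindery (Mar 17, 2028); the later is Mar 17, 2028.
Books arrive at the warehouse: Mar 17, 2028 + 2 weeks = Mar 31, 2028.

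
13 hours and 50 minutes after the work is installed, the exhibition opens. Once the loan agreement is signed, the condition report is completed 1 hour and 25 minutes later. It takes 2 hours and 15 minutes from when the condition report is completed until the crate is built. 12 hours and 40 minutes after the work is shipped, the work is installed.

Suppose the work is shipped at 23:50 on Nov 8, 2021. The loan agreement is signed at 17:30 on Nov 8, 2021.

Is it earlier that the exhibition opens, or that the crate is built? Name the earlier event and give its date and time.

The crate is built — 21:10 on Nov 8, 2021

The work is shipped: 23:50 Nov 8, 2021.
The work is installed: 23:50 Nov 8, 2021 + 12h40m = 12:30 Nov 9, 2021.
The exhibition opens: 12:30 Nov 9, 2021 + 13h50m = 02:20 Nov 10, 2021.
The loan agreement is signed: 17:30 Nov 8, 2021.
The condition report is completed: 17:30 Nov 8, 2021 + 1h25m = 18:55 Nov 8, 2021.
The crate is built: 18:55 Nov 8, 2021 + 2h15m = 21:10 Nov 8, 2021.
Comparing: the exhibition opens at 02:20 Nov 10, 2021 vs the crate is built at 21:10 Nov 8, 2021. Earlier: the crate is built.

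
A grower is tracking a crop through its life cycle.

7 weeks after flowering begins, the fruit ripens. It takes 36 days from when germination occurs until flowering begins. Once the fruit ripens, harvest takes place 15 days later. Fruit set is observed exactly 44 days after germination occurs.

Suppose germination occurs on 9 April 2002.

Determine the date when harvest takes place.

Germination occurs: Apr 9, 2002.
Flowering begins: Apr 9, 2002 + 36 days = May 15, 2002.
The fruit ripens: May 15, 2002 + 7 weeks = Jul 3, 2002.
Harvest takes place: Jul 3, 2002 + 15 days = Jul 18, 2002.

18 July 2002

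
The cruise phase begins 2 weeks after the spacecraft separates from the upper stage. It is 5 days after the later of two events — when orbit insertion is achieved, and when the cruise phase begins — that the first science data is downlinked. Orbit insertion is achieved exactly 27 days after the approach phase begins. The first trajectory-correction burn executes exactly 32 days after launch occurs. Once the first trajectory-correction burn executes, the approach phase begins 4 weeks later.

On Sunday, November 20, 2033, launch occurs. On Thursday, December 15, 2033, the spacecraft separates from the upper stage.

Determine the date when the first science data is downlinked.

Monday, February 20, 2034

Launch occurs: Nov 20, 2033.
The first trajectory-correction burn executes: Nov 20, 2033 + 32 days = Dec 22, 2033.
The approach phase begins: Dec 22, 2033 + 4 weeks = Jan 19, 2034.
Orbit insertion is achieved: Jan 19, 2034 + 27 days = Feb 15, 2034.
The spacecraft separates from the upper stage: Dec 15, 2033.
The cruise phase begins: Dec 15, 2033 + 2 weeks = Dec 29, 2033.
Both prerequisites met — orbit insertion is achieved (Feb 15, 2034), the cruise phase begins (Dec 29, 2033); the later is Feb 15, 2034.
The first science data is downlinked: Feb 15, 2034 + 5 days = Feb 20, 2034.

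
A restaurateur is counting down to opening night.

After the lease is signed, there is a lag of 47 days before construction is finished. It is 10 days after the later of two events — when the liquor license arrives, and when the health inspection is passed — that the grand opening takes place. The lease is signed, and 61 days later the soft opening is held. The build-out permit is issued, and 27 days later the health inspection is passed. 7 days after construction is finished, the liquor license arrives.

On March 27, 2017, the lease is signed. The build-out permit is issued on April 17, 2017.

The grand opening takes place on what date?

The lease is signed: Mar 27, 2017.
Construction is finished: Mar 27, 2017 + 47 days = May 13, 2017.
The liquor license arrives: May 13, 2017 + 7 days = May 20, 2017.
The build-out permit is issued: Apr 17, 2017.
The health inspection is passed: Apr 17, 2017 + 27 days = May 14, 2017.
Both prerequisites met — the liquor license arrives (May 20, 2017), the health inspection is passed (May 14, 2017); the later is May 20, 2017.
The grand opening takes place: May 20, 2017 + 10 days = May 30, 2017.

May 30, 2017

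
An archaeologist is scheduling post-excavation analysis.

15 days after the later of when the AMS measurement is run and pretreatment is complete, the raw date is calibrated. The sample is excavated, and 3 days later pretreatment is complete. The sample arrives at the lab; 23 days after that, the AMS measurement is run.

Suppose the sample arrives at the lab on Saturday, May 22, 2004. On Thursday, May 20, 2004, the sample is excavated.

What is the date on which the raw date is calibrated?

Tuesday, June 29, 2004

The sample arrives at the lab: May 22, 2004.
The AMS measurement is run: May 22, 2004 + 23 days = Jun 14, 2004.
The sample is excavated: May 20, 2004.
Pretreatment is complete: May 20, 2004 + 3 days = May 23, 2004.
Both prerequisites met — the AMS measurement is run (Jun 14, 2004), pretreatment is complete (May 23, 2004); the later is Jun 14, 2004.
The raw date is calibrated: Jun 14, 2004 + 15 days = Jun 29, 2004.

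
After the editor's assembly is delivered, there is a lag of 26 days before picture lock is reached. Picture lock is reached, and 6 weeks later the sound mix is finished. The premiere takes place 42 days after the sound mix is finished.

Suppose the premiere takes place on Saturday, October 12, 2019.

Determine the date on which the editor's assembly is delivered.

Monday, June 24, 2019

The premiere takes place: Oct 12, 2019.
The sound mix is finished: Oct 12, 2019 − 42 days = Aug 31, 2019.
Picture lock is reached: Aug 31, 2019 − 6 weeks = Jul 20, 2019.
The editor's assembly is delivered: Jul 20, 2019 − 26 days = Jun 24, 2019.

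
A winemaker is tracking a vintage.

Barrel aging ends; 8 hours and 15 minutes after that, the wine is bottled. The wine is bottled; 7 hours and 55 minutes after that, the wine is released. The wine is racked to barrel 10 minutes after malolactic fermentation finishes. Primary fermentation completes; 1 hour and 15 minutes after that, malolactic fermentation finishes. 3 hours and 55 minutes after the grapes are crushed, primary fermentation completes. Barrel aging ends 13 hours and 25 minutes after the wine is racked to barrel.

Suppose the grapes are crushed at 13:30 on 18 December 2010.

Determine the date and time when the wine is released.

00:25 on 20 December 2010

The grapes are crushed: 13:30 Dec 18, 2010.
Primary fermentation completes: 13:30 Dec 18, 2010 + 3h55m = 17:25 Dec 18, 2010.
Malolactic fermentation finishes: 17:25 Dec 18, 2010 + 1h15m = 18:40 Dec 18, 2010.
The wine is racked to barrel: 18:40 Dec 18, 2010 + 10m = 18:50 Dec 18, 2010.
Barrel aging ends: 18:50 Dec 18, 2010 + 13h25m = 08:15 Dec 19, 2010.
The wine is bottled: 08:15 Dec 19, 2010 + 8h15m = 16:30 Dec 19, 2010.
The wine is released: 16:30 Dec 19, 2010 + 7h55m = 00:25 Dec 20, 2010.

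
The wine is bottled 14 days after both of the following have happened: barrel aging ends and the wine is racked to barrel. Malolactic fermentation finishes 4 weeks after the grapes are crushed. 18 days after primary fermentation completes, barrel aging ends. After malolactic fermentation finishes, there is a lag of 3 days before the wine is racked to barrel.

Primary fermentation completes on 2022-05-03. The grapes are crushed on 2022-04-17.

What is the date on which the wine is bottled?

Primary fermentation completes: May 3, 2022.
Barrel aging ends: May 3, 2022 + 18 days = May 21, 2022.
The grapes are crushed: Apr 17, 2022.
Malolactic fermentation finishes: Apr 17, 2022 + 4 weeks = May 15, 2022.
The wine is racked to barrel: May 15, 2022 + 3 days = May 18, 2022.
Both prerequisites met — barrel aging ends (May 21, 2022), the wine is racked to barrel (May 18, 2022); the later is May 21, 2022.
The wine is bottled: May 21, 2022 + 14 days = Jun 4, 2022.

2022-06-04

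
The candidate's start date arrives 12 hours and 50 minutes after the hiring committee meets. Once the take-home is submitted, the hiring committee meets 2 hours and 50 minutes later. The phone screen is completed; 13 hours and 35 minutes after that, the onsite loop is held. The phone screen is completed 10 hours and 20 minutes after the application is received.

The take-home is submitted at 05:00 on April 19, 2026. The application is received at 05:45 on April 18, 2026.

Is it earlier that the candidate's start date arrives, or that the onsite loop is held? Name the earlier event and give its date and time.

The take-home is submitted: 05:00 Apr 19, 2026.
The hiring committee meets: 05:00 Apr 19, 2026 + 2h50m = 07:50 Apr 19, 2026.
The candidate's start date arrives: 07:50 Apr 19, 2026 + 12h50m = 20:40 Apr 19, 2026.
The application is received: 05:45 Apr 18, 2026.
The phone screen is completed: 05:45 Apr 18, 2026 + 10h20m = 16:05 Apr 18, 2026.
The onsite loop is held: 16:05 Apr 18, 2026 + 13h35m = 05:40 Apr 19, 2026.
Comparing: the candidate's start date arrives at 20:40 Apr 19, 2026 vs the onsite loop is held at 05:40 Apr 19, 2026. Earlier: the onsite loop is held.

The onsite loop is held — 05:40 on April 19, 2026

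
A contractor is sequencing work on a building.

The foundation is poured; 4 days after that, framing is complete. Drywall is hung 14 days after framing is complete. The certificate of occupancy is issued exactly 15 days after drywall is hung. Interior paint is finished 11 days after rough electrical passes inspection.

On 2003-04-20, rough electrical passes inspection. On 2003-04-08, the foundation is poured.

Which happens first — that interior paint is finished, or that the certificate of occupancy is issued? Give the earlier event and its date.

Rough electrical passes inspection: Apr 20, 2003.
Interior paint is finished: Apr 20, 2003 + 11 days = May 1, 2003.
The foundation is poured: Apr 8, 2003.
Framing is complete: Apr 8, 2003 + 4 days = Apr 12, 2003.
Drywall is hung: Apr 12, 2003 + 14 days = Apr 26, 2003.
The certificate of occupancy is issued: Apr 26, 2003 + 15 days = May 11, 2003.
Comparing: interior paint is finished on May 1, 2003 vs the certificate of occupancy is issued on May 11, 2003. Earlier: interior paint is finished.

Interior paint is finished — 2003-05-01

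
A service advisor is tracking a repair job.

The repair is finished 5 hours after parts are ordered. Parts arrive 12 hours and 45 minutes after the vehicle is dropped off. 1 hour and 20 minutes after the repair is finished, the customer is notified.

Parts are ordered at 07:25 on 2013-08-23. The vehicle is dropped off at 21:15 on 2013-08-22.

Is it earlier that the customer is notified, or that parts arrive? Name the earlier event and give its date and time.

Parts are ordered: 07:25 Aug 23, 2013.
The repair is finished: 07:25 Aug 23, 2013 + 5h = 12:25 Aug 23, 2013.
The customer is notified: 12:25 Aug 23, 2013 + 1h20m = 13:45 Aug 23, 2013.
The vehicle is dropped off: 21:15 Aug 22, 2013.
Parts arrive: 21:15 Aug 22, 2013 + 12h45m = 10:00 Aug 23, 2013.
Comparing: the customer is notified at 13:45 Aug 23, 2013 vs parts arrive at 10:00 Aug 23, 2013. Earlier: parts arrive.

Parts arrive — 10:00 on 2013-08-23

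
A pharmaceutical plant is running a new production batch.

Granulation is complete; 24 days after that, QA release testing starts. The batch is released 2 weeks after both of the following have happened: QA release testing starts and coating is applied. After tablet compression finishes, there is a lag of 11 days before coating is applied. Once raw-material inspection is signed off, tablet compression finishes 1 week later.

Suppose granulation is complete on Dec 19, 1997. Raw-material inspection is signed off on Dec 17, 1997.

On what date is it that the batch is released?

Jan 26, 1998

Granulation is complete: Dec 19, 1997.
QA release testing starts: Dec 19, 1997 + 24 days = Jan 12, 1998.
Raw-material inspection is signed off: Dec 17, 1997.
Tablet compression finishes: Dec 17, 1997 + 1 week = Dec 24, 1997.
Coating is applied: Dec 24, 1997 + 11 days = Jan 4, 1998.
Both prerequisites met — QA release testing starts (Jan 12, 1998), coating is applied (Jan 4, 1998); the later is Jan 12, 1998.
The batch is released: Jan 12, 1998 + 2 weeks = Jan 26, 1998.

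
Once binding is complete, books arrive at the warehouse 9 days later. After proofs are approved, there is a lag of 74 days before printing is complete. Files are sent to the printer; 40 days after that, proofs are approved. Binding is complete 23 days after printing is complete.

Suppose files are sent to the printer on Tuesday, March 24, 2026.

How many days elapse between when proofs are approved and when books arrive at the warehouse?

106 days

Causal path: proofs are approved → printing is complete → binding is complete → books arrive at the warehouse.
Total delay along the path: 74 + 23 + 9 = 106 days.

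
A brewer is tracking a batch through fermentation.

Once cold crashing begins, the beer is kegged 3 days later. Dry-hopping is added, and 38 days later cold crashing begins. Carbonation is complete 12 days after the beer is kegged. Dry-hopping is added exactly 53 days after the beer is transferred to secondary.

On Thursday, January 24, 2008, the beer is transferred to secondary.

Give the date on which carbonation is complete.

The beer is transferred to secondary: Jan 24, 2008.
Dry-hopping is added: Jan 24, 2008 + 53 days = Mar 17, 2008.
Cold crashing begins: Mar 17, 2008 + 38 days = Apr 24, 2008.
The beer is kegged: Apr 24, 2008 + 3 days = Apr 27, 2008.
Carbonation is complete: Apr 27, 2008 + 12 days = May 9, 2008.

Friday, May 9, 2008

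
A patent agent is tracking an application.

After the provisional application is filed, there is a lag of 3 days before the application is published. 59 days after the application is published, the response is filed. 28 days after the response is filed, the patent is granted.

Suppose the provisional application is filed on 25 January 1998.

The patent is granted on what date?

25 April 1998

The provisional application is filed: Jan 25, 1998.
The application is published: Jan 25, 1998 + 3 days = Jan 28, 1998.
The response is filed: Jan 28, 1998 + 59 days = Mar 28, 1998.
The patent is granted: Mar 28, 1998 + 28 days = Apr 25, 1998.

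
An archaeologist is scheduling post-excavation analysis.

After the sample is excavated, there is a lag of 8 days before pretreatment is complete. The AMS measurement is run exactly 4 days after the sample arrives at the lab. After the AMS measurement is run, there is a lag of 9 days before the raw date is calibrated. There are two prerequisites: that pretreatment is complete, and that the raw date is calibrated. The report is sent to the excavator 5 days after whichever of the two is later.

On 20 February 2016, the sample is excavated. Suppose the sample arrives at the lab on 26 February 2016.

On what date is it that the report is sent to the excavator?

15 March 2016

The sample is excavated: Feb 20, 2016.
Pretreatment is complete: Feb 20, 2016 + 8 days = Feb 28, 2016.
The sample arrives at the lab: Feb 26, 2016.
The AMS measurement is run: Feb 26, 2016 + 4 days = Mar 1, 2016.
The raw date is calibrated: Mar 1, 2016 + 9 days = Mar 10, 2016.
Both prerequisites met — pretreatment is complete (Feb 28, 2016), the raw date is calibrated (Mar 10, 2016); the later is Mar 10, 2016.
The report is sent to the excavator: Mar 10, 2016 + 5 days = Mar 15, 2016.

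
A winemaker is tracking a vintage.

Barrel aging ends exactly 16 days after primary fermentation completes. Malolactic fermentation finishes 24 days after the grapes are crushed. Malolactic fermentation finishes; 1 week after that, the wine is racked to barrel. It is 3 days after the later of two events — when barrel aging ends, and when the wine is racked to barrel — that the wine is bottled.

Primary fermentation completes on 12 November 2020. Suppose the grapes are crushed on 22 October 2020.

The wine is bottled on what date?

Primary fermentation completes: Nov 12, 2020.
Barrel aging ends: Nov 12, 2020 + 16 days = Nov 28, 2020.
The grapes are crushed: Oct 22, 2020.
Malolactic fermentation finishes: Oct 22, 2020 + 24 days = Nov 15, 2020.
The wine is racked to barrel: Nov 15, 2020 + 1 week = Nov 22, 2020.
Both prerequisites met — barrel aging ends (Nov 28, 2020), the wine is racked to barrel (Nov 22, 2020); the later is Nov 28, 2020.
The wine is bottled: Nov 28, 2020 + 3 days = Dec 1, 2020.

1 December 2020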